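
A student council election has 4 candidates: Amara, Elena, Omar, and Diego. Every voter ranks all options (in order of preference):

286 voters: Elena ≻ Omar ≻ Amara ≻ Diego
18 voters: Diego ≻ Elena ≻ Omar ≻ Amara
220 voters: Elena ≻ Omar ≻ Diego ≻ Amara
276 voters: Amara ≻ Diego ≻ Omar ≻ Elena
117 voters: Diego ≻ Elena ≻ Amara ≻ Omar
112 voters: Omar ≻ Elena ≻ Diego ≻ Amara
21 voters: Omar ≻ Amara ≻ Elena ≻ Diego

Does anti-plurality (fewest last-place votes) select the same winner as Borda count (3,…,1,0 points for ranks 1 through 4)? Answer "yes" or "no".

no

Anti-plurality — last-place votes: Amara 350, Elena 276, Omar 117, Diego 307. Winner: Omar.
Borda — scores: Amara 1273, Elena 2033, Omar 1705, Diego 1289. Winner: Elena.
The two methods disagree.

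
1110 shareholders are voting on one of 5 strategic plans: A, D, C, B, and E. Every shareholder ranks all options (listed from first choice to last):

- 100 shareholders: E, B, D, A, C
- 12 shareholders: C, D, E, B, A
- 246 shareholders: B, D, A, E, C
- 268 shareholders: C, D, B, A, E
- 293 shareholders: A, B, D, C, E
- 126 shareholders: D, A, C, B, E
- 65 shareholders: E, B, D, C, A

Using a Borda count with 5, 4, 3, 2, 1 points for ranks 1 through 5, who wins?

A: 100·2 + 12·1 + 246·3 + 268·2 + 293·5 + 126·4 + 65·1 = 3520
D: 100·3 + 12·4 + 246·4 + 268·4 + 293·3 + 126·5 + 65·3 = 4108
C: 100·1 + 12·5 + 246·1 + 268·5 + 293·2 + 126·3 + 65·2 = 2840
B: 100·4 + 12·2 + 246·5 + 268·3 + 293·4 + 126·2 + 65·4 = 4142
E: 100·5 + 12·3 + 246·2 + 268·1 + 293·1 + 126·1 + 65·5 = 2040
B has the highest Borda score (4142).

B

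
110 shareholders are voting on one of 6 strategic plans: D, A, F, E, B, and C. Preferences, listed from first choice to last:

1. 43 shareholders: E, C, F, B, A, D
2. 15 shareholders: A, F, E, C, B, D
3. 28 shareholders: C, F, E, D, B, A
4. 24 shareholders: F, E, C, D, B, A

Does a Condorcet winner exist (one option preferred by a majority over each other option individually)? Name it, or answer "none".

Checking pairwise contests:
A beats D 58–52.
F beats A 95–15.
C beats F 71–39.
F beats E 67–43.
F beats B 110–0.
E beats C 82–28.
Every option loses at least one head-to-head, so there is no Condorcet winner.

none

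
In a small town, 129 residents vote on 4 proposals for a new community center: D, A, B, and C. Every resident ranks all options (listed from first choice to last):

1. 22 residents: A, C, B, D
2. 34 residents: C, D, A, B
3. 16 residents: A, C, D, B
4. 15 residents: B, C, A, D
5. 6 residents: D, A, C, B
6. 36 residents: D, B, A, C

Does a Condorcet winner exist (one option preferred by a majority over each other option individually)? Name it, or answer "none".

none

Checking pairwise contests:
C beats D 87–42.
D beats A 76–53.
D beats B 92–37.
A beats C 80–49.
Every option loses at least one head-to-head, so there is no Condorcet winner.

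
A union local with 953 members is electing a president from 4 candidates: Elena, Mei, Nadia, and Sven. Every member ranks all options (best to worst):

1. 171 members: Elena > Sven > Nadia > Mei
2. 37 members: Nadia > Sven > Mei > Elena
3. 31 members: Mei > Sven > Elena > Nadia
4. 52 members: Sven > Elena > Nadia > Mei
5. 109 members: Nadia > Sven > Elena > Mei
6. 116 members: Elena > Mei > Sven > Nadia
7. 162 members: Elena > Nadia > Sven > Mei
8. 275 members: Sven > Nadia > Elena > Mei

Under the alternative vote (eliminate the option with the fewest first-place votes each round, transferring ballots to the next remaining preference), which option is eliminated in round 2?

Round 1: Elena 449, Mei 31, Nadia 146, Sven 327. Eliminate Mei.
Round 2: Elena 449, Nadia 146, Sven 358. Eliminate Nadia.

Nadia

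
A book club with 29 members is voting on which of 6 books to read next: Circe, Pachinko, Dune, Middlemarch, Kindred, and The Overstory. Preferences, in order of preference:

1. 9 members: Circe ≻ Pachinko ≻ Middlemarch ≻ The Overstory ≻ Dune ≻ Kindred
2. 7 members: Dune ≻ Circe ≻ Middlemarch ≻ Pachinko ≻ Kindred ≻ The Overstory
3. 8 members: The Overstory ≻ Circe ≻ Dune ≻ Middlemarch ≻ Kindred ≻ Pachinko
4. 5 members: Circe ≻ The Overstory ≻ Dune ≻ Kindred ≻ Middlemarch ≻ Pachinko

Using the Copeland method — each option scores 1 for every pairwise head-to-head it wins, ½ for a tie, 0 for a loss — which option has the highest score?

Circe: beats Pachinko, Dune, Middlemarch, Kindred, and The Overstory → score 5.
Pachinko: beats Kindred and The Overstory; loses to Circe, Dune, and Middlemarch → score 2.
Dune: beats Pachinko, Middlemarch, and Kindred; loses to Circe and The Overstory → score 3.
Middlemarch: beats Pachinko, Kindred, and The Overstory; loses to Circe and Dune → score 3.
Kindred: loses to Circe, Pachinko, Dune, Middlemarch, and The Overstory → score 0.
The Overstory: beats Dune and Kindred; loses to Circe, Pachinko, and Middlemarch → score 2.
Circe has the best pairwise record.

Circe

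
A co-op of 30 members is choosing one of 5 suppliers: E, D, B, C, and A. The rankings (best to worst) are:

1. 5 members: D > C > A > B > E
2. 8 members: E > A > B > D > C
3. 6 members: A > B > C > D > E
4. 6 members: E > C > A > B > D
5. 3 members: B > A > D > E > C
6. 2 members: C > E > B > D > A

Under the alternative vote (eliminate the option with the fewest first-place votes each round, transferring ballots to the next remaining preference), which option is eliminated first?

C

Round 1: E 14, D 5, B 3, C 2, A 6. Eliminate C.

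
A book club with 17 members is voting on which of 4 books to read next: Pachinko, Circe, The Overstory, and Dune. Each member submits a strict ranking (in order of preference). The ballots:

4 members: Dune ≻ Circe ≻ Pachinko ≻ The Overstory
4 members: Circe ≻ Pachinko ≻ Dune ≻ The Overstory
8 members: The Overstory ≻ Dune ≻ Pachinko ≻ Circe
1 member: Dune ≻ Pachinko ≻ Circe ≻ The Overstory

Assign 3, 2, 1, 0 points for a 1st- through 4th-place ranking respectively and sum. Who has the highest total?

Dune

Pachinko: 4·1 + 4·2 + 8·1 + 1·2 = 22
Circe: 4·2 + 4·3 + 8·0 + 1·1 = 21
The Overstory: 4·0 + 4·0 + 8·3 + 1·0 = 24
Dune: 4·3 + 4·1 + 8·2 + 1·3 = 35
Dune has the highest Borda score (35).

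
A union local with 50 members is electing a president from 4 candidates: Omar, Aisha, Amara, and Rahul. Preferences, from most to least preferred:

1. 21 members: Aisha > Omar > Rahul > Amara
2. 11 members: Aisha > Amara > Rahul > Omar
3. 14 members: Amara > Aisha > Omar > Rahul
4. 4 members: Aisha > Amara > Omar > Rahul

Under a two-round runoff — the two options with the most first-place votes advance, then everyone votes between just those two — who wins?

Round 1 first-place votes: Omar 0, Aisha 36, Amara 14, Rahul 0.
Aisha and Amara advance.
Runoff: Aisha is preferred to Amara by 36 voters; Amara by 14.
Aisha wins the runoff.

Aisha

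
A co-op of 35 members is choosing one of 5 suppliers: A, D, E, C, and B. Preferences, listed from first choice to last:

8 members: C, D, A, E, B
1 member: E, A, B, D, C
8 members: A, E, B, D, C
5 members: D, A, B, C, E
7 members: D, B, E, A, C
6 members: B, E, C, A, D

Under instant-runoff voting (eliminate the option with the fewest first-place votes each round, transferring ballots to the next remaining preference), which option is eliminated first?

E

Round 1: A 8, D 12, E 1, C 8, B 6. Eliminate E.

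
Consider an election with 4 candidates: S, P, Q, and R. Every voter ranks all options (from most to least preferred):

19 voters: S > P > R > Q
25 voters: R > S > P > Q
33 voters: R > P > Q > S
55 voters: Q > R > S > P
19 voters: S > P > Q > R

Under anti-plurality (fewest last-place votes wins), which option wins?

Last-place votes: S 33, P 55, Q 44, R 19.
R is ranked last by the fewest voters, so R wins.

R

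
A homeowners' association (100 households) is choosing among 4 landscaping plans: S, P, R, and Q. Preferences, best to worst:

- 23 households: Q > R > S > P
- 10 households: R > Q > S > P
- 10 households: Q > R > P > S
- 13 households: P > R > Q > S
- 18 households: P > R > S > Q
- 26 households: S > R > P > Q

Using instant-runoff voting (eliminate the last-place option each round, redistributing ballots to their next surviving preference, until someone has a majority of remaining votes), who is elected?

P

Round 1: S 26, P 31, R 10, Q 33. Eliminate R.
Round 2: S 26, P 31, Q 43. Eliminate S.
Round 3: P 57, Q 43. P has a majority.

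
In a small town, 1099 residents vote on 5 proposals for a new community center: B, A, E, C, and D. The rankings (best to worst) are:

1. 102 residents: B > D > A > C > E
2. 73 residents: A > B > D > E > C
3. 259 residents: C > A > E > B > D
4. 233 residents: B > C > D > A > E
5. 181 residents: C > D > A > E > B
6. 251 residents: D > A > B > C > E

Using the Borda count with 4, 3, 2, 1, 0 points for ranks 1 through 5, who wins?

B: 102·4 + 73·3 + 259·1 + 233·4 + 181·0 + 251·2 = 2320
A: 102·2 + 73·4 + 259·3 + 233·1 + 181·2 + 251·3 = 2621
E: 102·0 + 73·1 + 259·2 + 233·0 + 181·1 + 251·0 = 772
C: 102·1 + 73·0 + 259·4 + 233·3 + 181·4 + 251·1 = 2812
D: 102·3 + 73·2 + 259·0 + 233·2 + 181·3 + 251·4 = 2465
C has the highest Borda score (2812).

C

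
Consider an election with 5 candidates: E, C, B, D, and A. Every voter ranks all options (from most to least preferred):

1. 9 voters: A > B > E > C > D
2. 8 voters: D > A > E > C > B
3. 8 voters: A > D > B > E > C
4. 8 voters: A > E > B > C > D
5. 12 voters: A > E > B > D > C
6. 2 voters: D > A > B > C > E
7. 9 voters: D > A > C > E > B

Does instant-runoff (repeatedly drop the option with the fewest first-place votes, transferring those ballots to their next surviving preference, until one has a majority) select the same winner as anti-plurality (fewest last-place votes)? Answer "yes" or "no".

Instant-runoff — R1 E 0, C 0, B 0, D 19, A 37 (A winner). Winner: A.
Anti-plurality — last-place votes: E 2, C 20, B 17, D 17, A 0. Winner: A.
The two methods agree.

yes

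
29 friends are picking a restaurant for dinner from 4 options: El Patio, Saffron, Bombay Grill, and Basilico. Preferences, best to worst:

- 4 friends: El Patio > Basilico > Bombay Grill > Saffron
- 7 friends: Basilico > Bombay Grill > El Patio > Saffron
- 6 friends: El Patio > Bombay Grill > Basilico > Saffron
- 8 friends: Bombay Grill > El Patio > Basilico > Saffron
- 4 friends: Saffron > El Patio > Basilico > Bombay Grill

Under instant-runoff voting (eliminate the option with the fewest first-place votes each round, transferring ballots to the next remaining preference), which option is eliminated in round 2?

Round 1: El Patio 10, Saffron 4, Bombay Grill 8, Basilico 7. Eliminate Saffron.
Round 2: El Patio 14, Bombay Grill 8, Basilico 7. Eliminate Basilico.

Basilico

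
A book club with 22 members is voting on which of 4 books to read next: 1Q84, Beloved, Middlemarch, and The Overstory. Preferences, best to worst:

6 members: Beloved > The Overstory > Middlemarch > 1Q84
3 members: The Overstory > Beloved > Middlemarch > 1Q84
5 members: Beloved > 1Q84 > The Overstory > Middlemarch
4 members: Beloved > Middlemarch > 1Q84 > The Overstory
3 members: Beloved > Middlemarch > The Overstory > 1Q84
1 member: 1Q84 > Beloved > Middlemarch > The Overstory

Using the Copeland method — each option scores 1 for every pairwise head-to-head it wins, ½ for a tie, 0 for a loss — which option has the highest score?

Beloved

1Q84: loses to Beloved, Middlemarch, and The Overstory → score 0.
Beloved: beats 1Q84, Middlemarch, and The Overstory → score 3.
Middlemarch: beats 1Q84; loses to Beloved and The Overstory → score 1.
The Overstory: beats 1Q84 and Middlemarch; loses to Beloved → score 2.
Beloved has the best pairwise record.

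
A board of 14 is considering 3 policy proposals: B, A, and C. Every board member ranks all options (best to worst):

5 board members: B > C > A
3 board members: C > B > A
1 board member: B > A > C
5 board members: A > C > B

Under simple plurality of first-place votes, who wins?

B

First-place votes: B 6, A 5, C 3.
B has the most first-place votes.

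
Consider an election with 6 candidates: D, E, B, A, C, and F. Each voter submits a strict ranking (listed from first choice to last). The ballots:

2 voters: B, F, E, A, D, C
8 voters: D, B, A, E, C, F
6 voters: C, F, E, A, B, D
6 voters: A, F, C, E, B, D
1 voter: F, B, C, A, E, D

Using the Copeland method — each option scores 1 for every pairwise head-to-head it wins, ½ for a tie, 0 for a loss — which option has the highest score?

A

D: loses to E, B, A, C, and F → score 0.
E: beats D and B; loses to A, C, and F → score 2.
B: beats D; loses to E, A, C, and F → score 1.
A: beats D, E, B, C, and F → score 5.
C: beats D, E, B, and F; loses to A → score 4.
F: beats D, E, and B; loses to A and C → score 3.
A has the best pairwise record.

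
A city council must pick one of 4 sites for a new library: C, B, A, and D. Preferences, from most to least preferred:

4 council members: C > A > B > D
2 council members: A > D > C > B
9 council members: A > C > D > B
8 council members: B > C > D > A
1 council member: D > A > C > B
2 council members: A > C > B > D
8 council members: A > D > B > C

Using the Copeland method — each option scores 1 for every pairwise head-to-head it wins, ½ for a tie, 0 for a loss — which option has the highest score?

A

C: beats B and D; loses to A → score 2.
B: loses to C, A, and D → score 0.
A: beats C, B, and D → score 3.
D: beats B; loses to C and A → score 1.
A has the best pairwise record.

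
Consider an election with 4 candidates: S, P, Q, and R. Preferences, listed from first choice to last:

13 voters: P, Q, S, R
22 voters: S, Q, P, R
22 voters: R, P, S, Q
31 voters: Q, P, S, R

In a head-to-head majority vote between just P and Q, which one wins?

Q

Voters preferring P to Q: 35; preferring Q to P: 53.
Q wins the head-to-head.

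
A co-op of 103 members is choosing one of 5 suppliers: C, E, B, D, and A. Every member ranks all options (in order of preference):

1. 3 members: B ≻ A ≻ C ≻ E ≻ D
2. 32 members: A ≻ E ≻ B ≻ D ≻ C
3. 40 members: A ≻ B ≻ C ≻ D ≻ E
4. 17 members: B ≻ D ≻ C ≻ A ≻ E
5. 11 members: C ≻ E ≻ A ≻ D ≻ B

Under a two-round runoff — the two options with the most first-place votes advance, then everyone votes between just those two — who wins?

Round 1 first-place votes: C 11, E 0, B 20, D 0, A 72.
A and B advance.
Runoff: A is preferred to B by 83 voters; B by 20.
A wins the runoff.

A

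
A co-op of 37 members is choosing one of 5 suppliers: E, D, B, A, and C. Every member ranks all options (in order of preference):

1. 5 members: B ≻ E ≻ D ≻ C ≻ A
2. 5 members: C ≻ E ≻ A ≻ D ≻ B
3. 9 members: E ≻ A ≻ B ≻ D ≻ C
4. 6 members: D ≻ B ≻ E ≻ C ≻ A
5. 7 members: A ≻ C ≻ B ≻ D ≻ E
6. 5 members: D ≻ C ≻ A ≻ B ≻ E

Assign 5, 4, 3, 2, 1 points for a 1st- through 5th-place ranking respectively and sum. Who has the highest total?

E

E: 5·4 + 5·4 + 9·5 + 6·3 + 7·1 + 5·1 = 115
D: 5·3 + 5·2 + 9·2 + 6·5 + 7·2 + 5·5 = 112
B: 5·5 + 5·1 + 9·3 + 6·4 + 7·3 + 5·2 = 112
A: 5·1 + 5·3 + 9·4 + 6·1 + 7·5 + 5·3 = 112
C: 5·2 + 5·5 + 9·1 + 6·2 + 7·4 + 5·4 = 104
E has the highest Borda score (115).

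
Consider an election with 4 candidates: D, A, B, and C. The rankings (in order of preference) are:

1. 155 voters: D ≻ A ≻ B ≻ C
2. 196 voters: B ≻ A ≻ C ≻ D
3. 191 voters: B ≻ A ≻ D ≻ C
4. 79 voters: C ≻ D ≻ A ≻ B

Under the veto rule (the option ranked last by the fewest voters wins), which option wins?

A

Last-place votes: D 196, A 0, B 79, C 346.
A is ranked last by the fewest voters, so A wins.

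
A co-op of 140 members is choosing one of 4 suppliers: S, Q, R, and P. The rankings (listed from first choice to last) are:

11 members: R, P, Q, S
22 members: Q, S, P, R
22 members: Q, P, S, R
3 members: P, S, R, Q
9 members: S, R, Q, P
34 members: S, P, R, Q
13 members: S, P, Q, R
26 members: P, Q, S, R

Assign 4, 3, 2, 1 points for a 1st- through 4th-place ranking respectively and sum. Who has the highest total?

S: 11·1 + 22·3 + 22·2 + 3·3 + 9·4 + 34·4 + 13·4 + 26·2 = 406
Q: 11·2 + 22·4 + 22·4 + 3·1 + 9·2 + 34·1 + 13·2 + 26·3 = 357
R: 11·4 + 22·1 + 22·1 + 3·2 + 9·3 + 34·2 + 13·1 + 26·1 = 228
P: 11·3 + 22·2 + 22·3 + 3·4 + 9·1 + 34·3 + 13·3 + 26·4 = 409
P has the highest Borda score (409).

P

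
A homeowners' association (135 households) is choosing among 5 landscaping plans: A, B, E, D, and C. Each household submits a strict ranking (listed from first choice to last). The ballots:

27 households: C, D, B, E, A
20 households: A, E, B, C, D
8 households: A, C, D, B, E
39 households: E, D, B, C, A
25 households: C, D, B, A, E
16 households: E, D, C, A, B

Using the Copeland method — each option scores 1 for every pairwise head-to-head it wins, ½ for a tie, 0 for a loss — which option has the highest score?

E

A: loses to B, E, D, and C → score 0.
B: beats A; loses to E, D, and C → score 1.
E: beats A, B, D, and C → score 4.
D: beats A and B; loses to E and C → score 2.
C: beats A, B, and D; loses to E → score 3.
E has the best pairwise record.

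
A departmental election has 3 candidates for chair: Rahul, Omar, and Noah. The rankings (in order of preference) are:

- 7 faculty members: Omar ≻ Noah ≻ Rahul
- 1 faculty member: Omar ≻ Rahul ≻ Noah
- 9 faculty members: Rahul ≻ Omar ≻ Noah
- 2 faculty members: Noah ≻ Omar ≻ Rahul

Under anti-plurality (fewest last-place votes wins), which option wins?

Omar

Last-place votes: Rahul 9, Omar 0, Noah 10.
Omar is ranked last by the fewest voters, so Omar wins.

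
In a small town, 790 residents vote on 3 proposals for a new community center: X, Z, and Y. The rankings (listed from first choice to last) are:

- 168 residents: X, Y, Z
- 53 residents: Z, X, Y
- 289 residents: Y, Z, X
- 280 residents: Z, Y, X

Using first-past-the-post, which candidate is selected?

First-place votes: X 168, Z 333, Y 289.
Z has the most first-place votes.

Z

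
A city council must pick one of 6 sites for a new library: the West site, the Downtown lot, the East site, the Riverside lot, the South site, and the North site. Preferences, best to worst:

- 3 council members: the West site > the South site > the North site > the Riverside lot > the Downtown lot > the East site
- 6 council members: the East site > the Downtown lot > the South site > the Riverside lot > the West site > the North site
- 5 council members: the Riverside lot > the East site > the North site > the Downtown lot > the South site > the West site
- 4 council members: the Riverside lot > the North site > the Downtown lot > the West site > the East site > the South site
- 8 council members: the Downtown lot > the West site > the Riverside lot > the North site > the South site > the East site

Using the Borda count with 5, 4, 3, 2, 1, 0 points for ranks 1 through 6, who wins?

the West site: 3·5 + 6·1 + 5·0 + 4·2 + 8·4 = 61
the Downtown lot: 3·1 + 6·4 + 5·2 + 4·3 + 8·5 = 89
the East site: 3·0 + 6·5 + 5·4 + 4·1 + 8·0 = 54
the Riverside lot: 3·2 + 6·2 + 5·5 + 4·5 + 8·3 = 87
the South site: 3·4 + 6·3 + 5·1 + 4·0 + 8·1 = 43
the North site: 3·3 + 6·0 + 5·3 + 4·4 + 8·2 = 56
the Downtown lot has the highest Borda score (89).

the Downtown lot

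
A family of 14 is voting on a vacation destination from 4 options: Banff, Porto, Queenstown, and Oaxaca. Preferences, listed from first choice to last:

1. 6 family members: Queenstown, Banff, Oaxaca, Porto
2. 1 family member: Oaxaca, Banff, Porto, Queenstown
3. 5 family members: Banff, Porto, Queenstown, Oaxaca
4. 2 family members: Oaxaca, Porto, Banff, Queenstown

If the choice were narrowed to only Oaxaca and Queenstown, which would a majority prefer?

Queenstown

Voters preferring Oaxaca to Queenstown: 3; preferring Queenstown to Oaxaca: 11.
Queenstown wins the head-to-head.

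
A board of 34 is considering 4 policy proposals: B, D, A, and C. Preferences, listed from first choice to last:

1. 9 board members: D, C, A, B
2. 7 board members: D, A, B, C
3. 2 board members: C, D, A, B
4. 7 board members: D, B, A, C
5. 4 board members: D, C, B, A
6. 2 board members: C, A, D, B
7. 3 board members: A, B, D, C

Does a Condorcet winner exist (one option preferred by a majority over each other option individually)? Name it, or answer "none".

D vs B: 31–3 for D.
D vs A: 29–5 for D.
D vs C: 30–4 for D.
D beats every other option head-to-head.

D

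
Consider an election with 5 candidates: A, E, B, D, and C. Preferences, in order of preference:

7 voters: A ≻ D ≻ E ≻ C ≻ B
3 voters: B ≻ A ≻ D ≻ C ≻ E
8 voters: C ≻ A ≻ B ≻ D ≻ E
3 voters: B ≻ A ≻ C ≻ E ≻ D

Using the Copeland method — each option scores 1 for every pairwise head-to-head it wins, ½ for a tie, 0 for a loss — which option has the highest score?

A

A: beats E, B, D, and C → score 4.
E: loses to A, B, D, and C → score 0.
B: beats E and D; loses to A and C → score 2.
D: beats E; loses to A, B, and C → score 1.
C: beats E, B, and D; loses to A → score 3.
A has the best pairwise record.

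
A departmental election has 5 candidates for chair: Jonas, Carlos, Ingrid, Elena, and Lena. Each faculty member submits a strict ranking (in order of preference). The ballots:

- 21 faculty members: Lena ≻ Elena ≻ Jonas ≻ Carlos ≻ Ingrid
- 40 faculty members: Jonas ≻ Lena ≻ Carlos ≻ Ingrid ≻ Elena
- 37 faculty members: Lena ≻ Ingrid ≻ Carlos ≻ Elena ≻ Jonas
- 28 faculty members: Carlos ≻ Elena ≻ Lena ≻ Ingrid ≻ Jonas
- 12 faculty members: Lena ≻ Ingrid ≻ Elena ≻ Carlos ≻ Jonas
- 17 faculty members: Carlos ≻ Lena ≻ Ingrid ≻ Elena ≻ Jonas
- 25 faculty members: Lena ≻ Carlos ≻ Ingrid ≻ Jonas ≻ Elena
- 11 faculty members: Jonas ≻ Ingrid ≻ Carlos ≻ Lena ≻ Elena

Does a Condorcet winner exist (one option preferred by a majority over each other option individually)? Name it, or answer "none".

Lena vs Jonas: 140–51 for Lena.
Lena vs Carlos: 135–56 for Lena.
Lena vs Ingrid: 180–11 for Lena.
Lena vs Elena: 163–28 for Lena.
Lena beats every other option head-to-head.

Lena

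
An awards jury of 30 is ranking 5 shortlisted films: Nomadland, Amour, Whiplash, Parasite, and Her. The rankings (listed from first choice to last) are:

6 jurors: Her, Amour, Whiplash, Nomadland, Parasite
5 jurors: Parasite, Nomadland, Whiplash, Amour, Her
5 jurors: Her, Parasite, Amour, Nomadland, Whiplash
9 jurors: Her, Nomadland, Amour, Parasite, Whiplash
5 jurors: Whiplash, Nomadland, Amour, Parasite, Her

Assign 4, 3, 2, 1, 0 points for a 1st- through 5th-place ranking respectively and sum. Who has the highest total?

Her

Nomadland: 6·1 + 5·3 + 5·1 + 9·3 + 5·3 = 68
Amour: 6·3 + 5·1 + 5·2 + 9·2 + 5·2 = 61
Whiplash: 6·2 + 5·2 + 5·0 + 9·0 + 5·4 = 42
Parasite: 6·0 + 5·4 + 5·3 + 9·1 + 5·1 = 49
Her: 6·4 + 5·0 + 5·4 + 9·4 + 5·0 = 80
Her has the highest Borda score (80).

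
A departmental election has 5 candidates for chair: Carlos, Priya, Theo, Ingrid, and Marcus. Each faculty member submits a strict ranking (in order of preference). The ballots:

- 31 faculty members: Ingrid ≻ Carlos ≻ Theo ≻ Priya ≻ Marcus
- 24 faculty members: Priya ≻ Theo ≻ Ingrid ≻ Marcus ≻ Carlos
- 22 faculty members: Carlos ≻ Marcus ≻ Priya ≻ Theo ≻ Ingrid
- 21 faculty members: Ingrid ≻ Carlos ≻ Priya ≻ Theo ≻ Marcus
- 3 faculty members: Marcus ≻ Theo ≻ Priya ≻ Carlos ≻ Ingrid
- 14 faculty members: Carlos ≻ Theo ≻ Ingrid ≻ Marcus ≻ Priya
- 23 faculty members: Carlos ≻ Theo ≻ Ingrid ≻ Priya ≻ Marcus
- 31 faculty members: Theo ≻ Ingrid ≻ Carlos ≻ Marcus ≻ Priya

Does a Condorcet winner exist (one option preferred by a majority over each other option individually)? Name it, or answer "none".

Checking pairwise contests:
Ingrid beats Carlos 107–62.
Carlos beats Priya 142–27.
Carlos beats Theo 111–58.
Theo beats Ingrid 117–52.
Carlos beats Marcus 142–27.
Every option loses at least one head-to-head, so there is no Condorcet winner.

none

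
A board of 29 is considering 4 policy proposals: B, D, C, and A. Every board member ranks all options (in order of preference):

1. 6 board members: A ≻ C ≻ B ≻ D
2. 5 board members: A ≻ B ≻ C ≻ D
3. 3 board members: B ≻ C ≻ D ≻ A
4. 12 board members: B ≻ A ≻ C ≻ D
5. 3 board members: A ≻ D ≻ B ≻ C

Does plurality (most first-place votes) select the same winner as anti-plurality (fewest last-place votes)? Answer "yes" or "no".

yes

Plurality — first-place votes: B 15, D 0, C 0, A 14. Winner: B.
Anti-plurality — last-place votes: B 0, D 23, C 3, A 3. Winner: B.
The two methods agree.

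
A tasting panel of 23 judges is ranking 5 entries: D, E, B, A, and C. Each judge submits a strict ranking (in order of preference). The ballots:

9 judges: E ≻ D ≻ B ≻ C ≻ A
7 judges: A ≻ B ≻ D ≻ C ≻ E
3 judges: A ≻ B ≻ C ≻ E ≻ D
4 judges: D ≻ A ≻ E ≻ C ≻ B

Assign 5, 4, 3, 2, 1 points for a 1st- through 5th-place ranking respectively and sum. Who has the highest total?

D: 9·4 + 7·3 + 3·1 + 4·5 = 80
E: 9·5 + 7·1 + 3·2 + 4·3 = 70
B: 9·3 + 7·4 + 3·4 + 4·1 = 71
A: 9·1 + 7·5 + 3·5 + 4·4 = 75
C: 9·2 + 7·2 + 3·3 + 4·2 = 49
D has the highest Borda score (80).

D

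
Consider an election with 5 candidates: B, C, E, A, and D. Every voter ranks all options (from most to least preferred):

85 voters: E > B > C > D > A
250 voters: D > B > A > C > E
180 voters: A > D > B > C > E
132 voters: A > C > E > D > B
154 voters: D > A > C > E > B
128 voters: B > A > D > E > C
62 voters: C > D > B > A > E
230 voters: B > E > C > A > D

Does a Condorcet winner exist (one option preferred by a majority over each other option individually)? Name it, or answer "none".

Checking pairwise contests:
D beats B 778–443.
B beats C 873–348.
B beats E 850–371.
B beats A 755–466.
A beats D 670–551.
Every option loses at least one head-to-head, so there is no Condorcet winner.

none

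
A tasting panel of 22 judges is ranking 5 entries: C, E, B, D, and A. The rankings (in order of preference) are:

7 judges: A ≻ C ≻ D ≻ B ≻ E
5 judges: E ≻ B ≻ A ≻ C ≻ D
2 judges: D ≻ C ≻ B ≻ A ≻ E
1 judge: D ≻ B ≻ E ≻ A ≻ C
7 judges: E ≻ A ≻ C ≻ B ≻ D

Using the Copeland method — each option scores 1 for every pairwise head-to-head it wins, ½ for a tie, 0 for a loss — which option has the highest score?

E

C: beats B and D; loses to E and A → score 2.
E: beats C, B, D, and A → score 4.
B: beats D; loses to C, E, and A → score 1.
D: loses to C, E, B, and A → score 0.
A: beats C, B, and D; loses to E → score 3.
E has the best pairwise record.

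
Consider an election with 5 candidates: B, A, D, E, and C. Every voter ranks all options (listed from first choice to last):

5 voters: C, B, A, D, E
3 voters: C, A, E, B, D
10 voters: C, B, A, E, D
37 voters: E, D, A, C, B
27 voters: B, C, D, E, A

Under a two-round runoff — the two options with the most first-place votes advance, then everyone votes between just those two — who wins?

Round 1 first-place votes: B 27, A 0, D 0, E 37, C 18.
E and B advance.
Runoff: E is preferred to B by 40 voters; B by 42.
B wins the runoff.

B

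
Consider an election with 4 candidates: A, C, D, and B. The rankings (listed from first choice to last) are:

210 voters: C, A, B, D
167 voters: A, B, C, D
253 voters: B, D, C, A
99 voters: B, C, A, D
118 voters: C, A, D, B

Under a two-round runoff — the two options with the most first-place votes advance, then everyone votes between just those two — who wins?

B

Round 1 first-place votes: A 167, C 328, D 0, B 352.
B and C advance.
Runoff: B is preferred to C by 519 voters; C by 328.
B wins the runoff.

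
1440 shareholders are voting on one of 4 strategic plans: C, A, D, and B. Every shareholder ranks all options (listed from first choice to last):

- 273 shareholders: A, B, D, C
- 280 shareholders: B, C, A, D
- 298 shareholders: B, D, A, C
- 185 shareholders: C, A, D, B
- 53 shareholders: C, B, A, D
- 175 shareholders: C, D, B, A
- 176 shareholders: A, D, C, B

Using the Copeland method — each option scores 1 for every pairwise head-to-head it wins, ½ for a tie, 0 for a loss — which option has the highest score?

C: loses to A, D, and B → score 0.
A: beats C and D; loses to B → score 2.
D: beats C; loses to A and B → score 1.
B: beats C, A, and D → score 3.
B has the best pairwise record.

B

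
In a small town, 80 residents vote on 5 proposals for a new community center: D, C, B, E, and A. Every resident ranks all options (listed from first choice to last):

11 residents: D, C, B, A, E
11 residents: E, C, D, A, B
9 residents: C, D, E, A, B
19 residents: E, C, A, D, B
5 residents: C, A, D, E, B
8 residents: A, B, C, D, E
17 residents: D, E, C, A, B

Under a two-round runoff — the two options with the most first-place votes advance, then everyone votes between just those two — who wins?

D

Round 1 first-place votes: D 28, C 14, B 0, E 30, A 8.
E and D advance.
Runoff: E is preferred to D by 30 voters; D by 50.
D wins the runoff.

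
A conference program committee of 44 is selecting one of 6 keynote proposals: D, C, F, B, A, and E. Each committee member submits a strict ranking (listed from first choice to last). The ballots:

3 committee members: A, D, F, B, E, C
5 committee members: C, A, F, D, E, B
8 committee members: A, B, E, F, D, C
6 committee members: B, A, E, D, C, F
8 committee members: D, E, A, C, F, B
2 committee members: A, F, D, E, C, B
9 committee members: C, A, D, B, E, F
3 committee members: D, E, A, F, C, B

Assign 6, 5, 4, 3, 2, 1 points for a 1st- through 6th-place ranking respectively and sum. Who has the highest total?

A

D: 3·5 + 5·3 + 8·2 + 6·3 + 8·6 + 2·4 + 9·4 + 3·6 = 174
C: 3·1 + 5·6 + 8·1 + 6·2 + 8·3 + 2·2 + 9·6 + 3·2 = 141
F: 3·4 + 5·4 + 8·3 + 6·1 + 8·2 + 2·5 + 9·1 + 3·3 = 106
B: 3·3 + 5·1 + 8·5 + 6·6 + 8·1 + 2·1 + 9·3 + 3·1 = 130
A: 3·6 + 5·5 + 8·6 + 6·5 + 8·4 + 2·6 + 9·5 + 3·4 = 222
E: 3·2 + 5·2 + 8·4 + 6·4 + 8·5 + 2·3 + 9·2 + 3·5 = 151
A has the highest Borda score (222).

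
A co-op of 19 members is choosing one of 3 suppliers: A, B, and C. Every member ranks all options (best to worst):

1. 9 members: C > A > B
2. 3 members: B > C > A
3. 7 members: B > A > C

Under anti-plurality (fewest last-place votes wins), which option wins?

Last-place votes: A 3, B 9, C 7.
A is ranked last by the fewest voters, so A wins.

A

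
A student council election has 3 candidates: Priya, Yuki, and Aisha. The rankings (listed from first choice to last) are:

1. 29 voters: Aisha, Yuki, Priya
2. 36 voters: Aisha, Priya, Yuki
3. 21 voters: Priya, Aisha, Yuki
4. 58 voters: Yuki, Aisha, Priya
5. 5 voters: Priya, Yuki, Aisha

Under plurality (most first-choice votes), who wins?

First-place votes: Priya 26, Yuki 58, Aisha 65.
Aisha has the most first-place votes.

Aisha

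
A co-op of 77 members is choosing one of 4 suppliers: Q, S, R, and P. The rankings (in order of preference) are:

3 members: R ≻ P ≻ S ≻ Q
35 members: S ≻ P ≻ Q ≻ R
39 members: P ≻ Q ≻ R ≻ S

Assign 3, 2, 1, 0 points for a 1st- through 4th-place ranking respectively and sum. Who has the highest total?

Q: 3·0 + 35·1 + 39·2 = 113
S: 3·1 + 35·3 + 39·0 = 108
R: 3·3 + 35·0 + 39·1 = 48
P: 3·2 + 35·2 + 39·3 = 193
P has the highest Borda score (193).

P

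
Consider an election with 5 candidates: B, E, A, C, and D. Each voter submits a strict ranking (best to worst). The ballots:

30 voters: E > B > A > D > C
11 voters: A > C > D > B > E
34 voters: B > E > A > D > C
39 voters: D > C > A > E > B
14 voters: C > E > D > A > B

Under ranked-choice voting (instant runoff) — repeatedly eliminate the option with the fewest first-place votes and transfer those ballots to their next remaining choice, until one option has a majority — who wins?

E

Round 1: B 34, E 30, A 11, C 14, D 39. Eliminate A.
Round 2: B 34, E 30, C 25, D 39. Eliminate C.
Round 3: B 34, E 44, D 50. Eliminate B.
Round 4: E 78, D 50. E has a majority.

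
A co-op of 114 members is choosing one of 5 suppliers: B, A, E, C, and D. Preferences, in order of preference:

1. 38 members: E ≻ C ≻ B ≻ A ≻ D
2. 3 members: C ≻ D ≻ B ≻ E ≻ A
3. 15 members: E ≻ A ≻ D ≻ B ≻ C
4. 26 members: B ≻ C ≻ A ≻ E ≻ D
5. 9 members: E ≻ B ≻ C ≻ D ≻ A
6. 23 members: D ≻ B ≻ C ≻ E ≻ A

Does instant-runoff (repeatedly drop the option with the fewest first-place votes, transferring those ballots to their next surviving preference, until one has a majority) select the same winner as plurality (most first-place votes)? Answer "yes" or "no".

yes

Instant-runoff — R1 B 26, A 0, E 62, C 3, D 23 (E winner). Winner: E.
Plurality — first-place votes: B 26, A 0, E 62, C 3, D 23. Winner: E.
The two methods agree.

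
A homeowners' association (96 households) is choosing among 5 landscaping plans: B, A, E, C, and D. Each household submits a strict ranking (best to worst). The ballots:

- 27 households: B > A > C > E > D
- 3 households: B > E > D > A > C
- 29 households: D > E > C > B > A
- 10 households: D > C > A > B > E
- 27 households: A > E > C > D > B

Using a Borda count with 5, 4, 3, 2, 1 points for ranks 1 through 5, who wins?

A

B: 27·5 + 3·5 + 29·2 + 10·2 + 27·1 = 255
A: 27·4 + 3·2 + 29·1 + 10·3 + 27·5 = 308
E: 27·2 + 3·4 + 29·4 + 10·1 + 27·4 = 300
C: 27·3 + 3·1 + 29·3 + 10·4 + 27·3 = 292
D: 27·1 + 3·3 + 29·5 + 10·5 + 27·2 = 285
A has the highest Borda score (308).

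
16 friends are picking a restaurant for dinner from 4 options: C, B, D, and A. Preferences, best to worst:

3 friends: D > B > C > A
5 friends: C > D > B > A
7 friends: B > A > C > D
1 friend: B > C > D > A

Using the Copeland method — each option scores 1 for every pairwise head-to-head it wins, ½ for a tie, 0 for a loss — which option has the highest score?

C: beats D and A; loses to B → score 2.
B: beats C and A; ties D → score 2.5.
D: beats A; ties B; loses to C → score 1.5.
A: loses to C, B, and D → score 0.
B has the best pairwise record.

B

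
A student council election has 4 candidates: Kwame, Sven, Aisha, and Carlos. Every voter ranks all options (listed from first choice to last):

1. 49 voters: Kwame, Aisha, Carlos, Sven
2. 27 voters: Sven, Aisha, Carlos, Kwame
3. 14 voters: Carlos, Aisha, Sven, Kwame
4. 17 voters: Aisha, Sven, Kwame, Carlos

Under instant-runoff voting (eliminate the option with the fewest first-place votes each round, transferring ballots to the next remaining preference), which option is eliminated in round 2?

Sven

Round 1: Kwame 49, Sven 27, Aisha 17, Carlos 14. Eliminate Carlos.
Round 2: Kwame 49, Sven 27, Aisha 31. Eliminate Sven.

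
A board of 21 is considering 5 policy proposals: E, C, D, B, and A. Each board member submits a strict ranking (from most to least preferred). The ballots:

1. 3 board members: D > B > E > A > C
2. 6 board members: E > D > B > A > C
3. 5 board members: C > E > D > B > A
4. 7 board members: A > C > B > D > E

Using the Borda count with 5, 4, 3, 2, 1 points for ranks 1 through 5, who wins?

E: 3·3 + 6·5 + 5·4 + 7·1 = 66
C: 3·1 + 6·1 + 5·5 + 7·4 = 62
D: 3·5 + 6·4 + 5·3 + 7·2 = 68
B: 3·4 + 6·3 + 5·2 + 7·3 = 61
A: 3·2 + 6·2 + 5·1 + 7·5 = 58
D has the highest Borda score (68).

D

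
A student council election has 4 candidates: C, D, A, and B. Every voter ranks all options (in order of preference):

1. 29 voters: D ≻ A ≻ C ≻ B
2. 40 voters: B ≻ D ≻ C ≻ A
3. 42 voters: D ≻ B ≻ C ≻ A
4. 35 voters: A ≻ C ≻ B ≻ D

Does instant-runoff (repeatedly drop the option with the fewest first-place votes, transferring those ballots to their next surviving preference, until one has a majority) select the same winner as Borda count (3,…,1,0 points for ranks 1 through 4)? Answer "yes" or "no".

Instant-runoff — R1 C 0, D 71, A 35, B 40 (C out); R2 D 71, A 35, B 40 (A out); R3 D 71, B 75 (B winner). Winner: B.
Borda — scores: C 181, D 293, A 163, B 239. Winner: D.
The two methods disagree.

no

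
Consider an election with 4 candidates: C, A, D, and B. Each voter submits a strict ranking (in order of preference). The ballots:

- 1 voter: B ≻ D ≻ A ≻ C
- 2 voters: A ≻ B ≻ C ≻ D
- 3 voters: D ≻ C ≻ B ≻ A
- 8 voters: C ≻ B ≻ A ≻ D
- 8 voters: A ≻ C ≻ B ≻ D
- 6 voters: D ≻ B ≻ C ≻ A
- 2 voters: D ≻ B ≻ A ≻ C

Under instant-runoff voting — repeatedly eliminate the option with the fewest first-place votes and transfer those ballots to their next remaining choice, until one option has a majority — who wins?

Round 1: C 8, A 10, D 11, B 1. Eliminate B.
Round 2: C 8, A 10, D 12. Eliminate C.
Round 3: A 18, D 12. A has a majority.

A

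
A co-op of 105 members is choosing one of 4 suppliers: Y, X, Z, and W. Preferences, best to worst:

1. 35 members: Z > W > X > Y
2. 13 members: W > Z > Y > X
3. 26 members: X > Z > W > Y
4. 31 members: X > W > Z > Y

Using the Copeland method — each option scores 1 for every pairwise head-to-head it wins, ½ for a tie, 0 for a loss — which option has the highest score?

Y: loses to X, Z, and W → score 0.
X: beats Y, Z, and W → score 3.
Z: beats Y and W; loses to X → score 2.
W: beats Y; loses to X and Z → score 1.
X has the best pairwise record.

X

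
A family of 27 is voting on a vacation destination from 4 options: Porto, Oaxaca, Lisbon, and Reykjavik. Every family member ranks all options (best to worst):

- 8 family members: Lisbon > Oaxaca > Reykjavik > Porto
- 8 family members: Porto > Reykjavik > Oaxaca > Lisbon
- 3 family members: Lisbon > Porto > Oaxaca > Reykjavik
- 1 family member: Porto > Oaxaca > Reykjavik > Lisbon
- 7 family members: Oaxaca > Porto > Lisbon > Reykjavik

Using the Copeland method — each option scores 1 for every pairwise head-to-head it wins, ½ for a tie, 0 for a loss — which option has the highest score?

Porto: beats Lisbon and Reykjavik; loses to Oaxaca → score 2.
Oaxaca: beats Porto, Lisbon, and Reykjavik → score 3.
Lisbon: beats Reykjavik; loses to Porto and Oaxaca → score 1.
Reykjavik: loses to Porto, Oaxaca, and Lisbon → score 0.
Oaxaca has the best pairwise record.

Oaxaca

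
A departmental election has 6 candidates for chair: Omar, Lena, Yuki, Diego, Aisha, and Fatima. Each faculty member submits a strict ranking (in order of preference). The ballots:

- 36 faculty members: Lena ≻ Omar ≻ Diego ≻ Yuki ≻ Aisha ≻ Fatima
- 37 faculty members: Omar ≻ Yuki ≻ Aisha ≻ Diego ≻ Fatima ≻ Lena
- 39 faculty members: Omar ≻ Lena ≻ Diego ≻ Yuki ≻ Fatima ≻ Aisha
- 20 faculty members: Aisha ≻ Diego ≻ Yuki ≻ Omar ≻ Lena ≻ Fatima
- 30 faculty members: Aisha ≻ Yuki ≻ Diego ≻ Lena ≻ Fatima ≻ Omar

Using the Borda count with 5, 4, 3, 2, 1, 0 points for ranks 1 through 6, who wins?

Omar: 36·4 + 37·5 + 39·5 + 20·2 + 30·0 = 564
Lena: 36·5 + 37·0 + 39·4 + 20·1 + 30·2 = 416
Yuki: 36·2 + 37·4 + 39·2 + 20·3 + 30·4 = 478
Diego: 36·3 + 37·2 + 39·3 + 20·4 + 30·3 = 469
Aisha: 36·1 + 37·3 + 39·0 + 20·5 + 30·5 = 397
Fatima: 36·0 + 37·1 + 39·1 + 20·0 + 30·1 = 106
Omar has the highest Borda score (564).

Omar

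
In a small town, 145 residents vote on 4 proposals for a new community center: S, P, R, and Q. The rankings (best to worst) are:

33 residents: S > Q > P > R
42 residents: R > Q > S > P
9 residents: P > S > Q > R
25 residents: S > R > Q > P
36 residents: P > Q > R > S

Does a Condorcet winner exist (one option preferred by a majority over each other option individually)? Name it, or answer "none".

Q vs S: 78–67 for Q.
Q vs P: 100–45 for Q.
Q vs R: 78–67 for Q.
Q beats every other option head-to-head.

Q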